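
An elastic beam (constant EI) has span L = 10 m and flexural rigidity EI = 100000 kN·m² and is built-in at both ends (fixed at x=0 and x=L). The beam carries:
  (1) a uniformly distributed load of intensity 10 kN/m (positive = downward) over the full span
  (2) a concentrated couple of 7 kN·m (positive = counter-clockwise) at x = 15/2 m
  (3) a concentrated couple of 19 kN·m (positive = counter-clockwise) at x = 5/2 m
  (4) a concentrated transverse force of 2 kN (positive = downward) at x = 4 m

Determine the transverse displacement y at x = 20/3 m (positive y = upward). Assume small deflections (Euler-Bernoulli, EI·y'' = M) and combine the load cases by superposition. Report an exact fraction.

Load 1 — uniform load w=10 kN/m over full span:
  y_1 = -wx²(L-x)²/(24EI) = -10·(20/3)²·(10-(20/3))²/(24·100000) = -1/486 m
Load 2 — applied couple M₀=7 kN·m at a=15/2 m (b=L-a=5/2):
  y_2 = (R_Ax³/6 - M_Ax²/2)/EI  [x≤a] with R_A=63/80, M_A=35/16 = ((63/80)·(20/3)³/6 - (35/16)·(20/3)²/2)/100000 = -7/72000 m
Load 3 — applied couple M₀=19 kN·m at a=5/2 m (b=L-a=15/2):
  y_3 = (R_Ax³/6 - M_Ax²/2 - M₀(x-a)²/2)/EI  [x>a] with R_A=171/80, M_A=-57/16 = ((171/80)·(20/3)³/6 - (-57/16)·(20/3)²/2 - 19·((20/3)-(5/2))²/2)/100000 = 19/96000 m
Load 4 — point force P=2 kN at a=4 m (b=L-a=6):
  y_4 = -Pa²(L-x)²(3bL-(3b+a)(L-x))/(6L³EI)  [x>a] = -2·4²·(10-(20/3))²·(3·6·10-(3·6+4)·(10-(20/3)))/(6·10³·100000) = -16/253125 m
Superposition: y = Σ y_i = -392713/194400000 m ≈ -0.002020 m

y(20/3) = -392713/194400000 m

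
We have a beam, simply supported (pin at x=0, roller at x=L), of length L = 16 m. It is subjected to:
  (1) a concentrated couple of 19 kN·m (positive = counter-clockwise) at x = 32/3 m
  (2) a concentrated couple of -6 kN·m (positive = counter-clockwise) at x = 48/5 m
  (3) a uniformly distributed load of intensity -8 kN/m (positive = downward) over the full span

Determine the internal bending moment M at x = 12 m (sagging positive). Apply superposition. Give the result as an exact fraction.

Load 1 — applied couple M₀=19 kN·m at a=32/3 m (b=L-a=16/3):
  M_1 = M₀x/L - M₀  [x>a] = 19·12/16 - 19 = -19/4 kN·m
Load 2 — applied couple M₀=-6 kN·m at a=48/5 m (b=L-a=32/5):
  M_2 = M₀x/L - M₀  [x>a] = (-6)·12/16 - (-6) = 3/2 kN·m
Load 3 — uniform load w=-8 kN/m over full span:
  M_3 = wx(L-x)/2 = (-8)·12·(16-12)/2 = -192 kN·m
Superposition: M = Σ M_i = -781/4 kN·m ≈ -195.250000 kN·m

M(12) = -781/4 kN·m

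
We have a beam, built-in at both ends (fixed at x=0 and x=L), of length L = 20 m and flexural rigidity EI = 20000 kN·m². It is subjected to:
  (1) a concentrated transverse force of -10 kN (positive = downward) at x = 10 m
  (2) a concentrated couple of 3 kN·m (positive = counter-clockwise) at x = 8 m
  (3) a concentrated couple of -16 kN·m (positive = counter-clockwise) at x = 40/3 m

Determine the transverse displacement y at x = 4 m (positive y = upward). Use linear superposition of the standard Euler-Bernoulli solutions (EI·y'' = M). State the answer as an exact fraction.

y(4) = 6236/703125 m

Load 1 — point force P=-10 kN at a=10 m (b=L-a=10):
  y_1 = -Pb²x²(3aL-(3a+b)x)/(6L³EI)  [x≤a] = -(-10)·10²·4²·(3·10·20-(3·10+10)·4)/(6·20³·20000) = 11/1500 m
Load 2 — applied couple M₀=3 kN·m at a=8 m (b=L-a=12):
  y_2 = (R_Ax³/6 - M_Ax²/2)/EI  [x≤a] with R_A=27/125, M_A=9/25 = ((27/125)·4³/6 - (9/25)·4²/2)/20000 = -9/312500 m
Load 3 — applied couple M₀=-16 kN·m at a=40/3 m (b=L-a=20/3):
  y_3 = (R_Ax³/6 - M_Ax²/2)/EI  [x≤a] with R_A=-16/15, M_A=-16/3 = ((-16/15)·4³/6 - (-16/3)·4²/2)/20000 = 44/28125 m
Superposition: y = Σ y_i = 6236/703125 m ≈ 0.008869 m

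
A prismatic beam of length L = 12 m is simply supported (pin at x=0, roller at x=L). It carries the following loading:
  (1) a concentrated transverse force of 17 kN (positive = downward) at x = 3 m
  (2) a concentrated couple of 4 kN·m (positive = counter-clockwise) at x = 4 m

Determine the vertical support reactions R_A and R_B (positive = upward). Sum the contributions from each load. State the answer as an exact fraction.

R_A = 157/12 kN, R_B = 47/12 kN

Load 1 — point force P=17 kN at a=3 m (b=L-a=9):
  R_A = Pb/L = 17·9/12 = 51/4 kN
  R_B = Pa/L = 17·3/12 = 17/4 kN
Load 2 — applied couple M₀=4 kN·m at a=4 m (b=L-a=8):
  R_A = M₀/L = 4/12 = 1/3 kN
  R_B = -M₀/L = -4/12 = -1/3 kN
Superposition: R_A = 157/12 kN, R_B = 47/12 kN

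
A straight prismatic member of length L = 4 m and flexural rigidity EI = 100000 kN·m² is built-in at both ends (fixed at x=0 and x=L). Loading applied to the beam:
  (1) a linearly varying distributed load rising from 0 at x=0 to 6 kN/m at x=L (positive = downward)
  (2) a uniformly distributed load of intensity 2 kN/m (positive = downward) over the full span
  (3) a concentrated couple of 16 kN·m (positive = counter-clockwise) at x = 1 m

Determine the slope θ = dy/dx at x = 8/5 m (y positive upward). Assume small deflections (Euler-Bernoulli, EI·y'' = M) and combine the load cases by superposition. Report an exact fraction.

θ(8/5) = -37/7812500 rad

Load 1 — triangular load w₀=6 kN/m (0→w₀ over full span):
  θ_1 = -w₀(2x(L-x)(L-2x)(x+2L)+x²(L-x)²)/(120LEI) = -6·(2·(8/5)·(4-(8/5))·(4-2·(8/5))·((8/5)+2·4)+(8/5)²·(4-(8/5))²)/(120·4·100000) = -18/1953125 rad
Load 2 — uniform load w=2 kN/m over full span:
  θ_2 = -wx(L-x)(L-2x)/(12EI) = -2·(8/5)·(4-(8/5))·(4-2·(8/5))/(12·100000) = -2/390625 rad
Load 3 — applied couple M₀=16 kN·m at a=1 m (b=L-a=3):
  θ_3 = (R_Ax²/2 - M_Ax - M₀(x-a))/EI  [x>a] with R_A=9/2, M_A=-3 = ((9/2)·(8/5)²/2 - (-3)·(8/5) - 16·((8/5)-1))/100000 = 3/312500 rad
Superposition: θ = Σ θ_i = -37/7812500 rad ≈ -0.000005 rad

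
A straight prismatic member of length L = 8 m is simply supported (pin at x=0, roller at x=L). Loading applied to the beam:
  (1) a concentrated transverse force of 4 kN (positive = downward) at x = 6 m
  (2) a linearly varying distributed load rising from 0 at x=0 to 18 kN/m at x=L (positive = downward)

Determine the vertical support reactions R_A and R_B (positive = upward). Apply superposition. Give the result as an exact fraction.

R_A = 25 kN, R_B = 51 kN

Load 1 — point force P=4 kN at a=6 m (b=L-a=2):
  R_A = Pb/L = 4·2/8 = 1 kN
  R_B = Pa/L = 4·6/8 = 3 kN
Load 2 — triangular load w₀=18 kN/m (0→w₀ over full span):
  R_A = w₀L/6 = 18·8/6 = 24 kN
  R_B = w₀L/3 = 18·8/3 = 48 kN
Superposition: R_A = 25 kN, R_B = 51 kN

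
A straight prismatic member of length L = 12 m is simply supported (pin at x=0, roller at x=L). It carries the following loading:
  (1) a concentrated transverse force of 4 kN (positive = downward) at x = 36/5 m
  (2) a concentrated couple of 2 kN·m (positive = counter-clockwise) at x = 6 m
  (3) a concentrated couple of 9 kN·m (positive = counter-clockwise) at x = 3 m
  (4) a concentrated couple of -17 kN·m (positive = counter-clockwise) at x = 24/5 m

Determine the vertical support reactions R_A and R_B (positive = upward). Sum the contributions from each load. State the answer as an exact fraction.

Load 1 — point force P=4 kN at a=36/5 m (b=L-a=24/5):
  R_A = Pb/L = 4·(24/5)/12 = 8/5 kN
  R_B = Pa/L = 4·(36/5)/12 = 12/5 kN
Load 2 — applied couple M₀=2 kN·m at a=6 m (b=L-a=6):
  R_A = M₀/L = 2/12 = 1/6 kN
  R_B = -M₀/L = -2/12 = -1/6 kN
Load 3 — applied couple M₀=9 kN·m at a=3 m (b=L-a=9):
  R_A = M₀/L = 9/12 = 3/4 kN
  R_B = -M₀/L = -9/12 = -3/4 kN
Load 4 — applied couple M₀=-17 kN·m at a=24/5 m (b=L-a=36/5):
  R_A = M₀/L = (-17)/12 = -17/12 kN
  R_B = -M₀/L = -(-17)/12 = 17/12 kN
Superposition: R_A = 11/10 kN, R_B = 29/10 kN

R_A = 11/10 kN, R_B = 29/10 kN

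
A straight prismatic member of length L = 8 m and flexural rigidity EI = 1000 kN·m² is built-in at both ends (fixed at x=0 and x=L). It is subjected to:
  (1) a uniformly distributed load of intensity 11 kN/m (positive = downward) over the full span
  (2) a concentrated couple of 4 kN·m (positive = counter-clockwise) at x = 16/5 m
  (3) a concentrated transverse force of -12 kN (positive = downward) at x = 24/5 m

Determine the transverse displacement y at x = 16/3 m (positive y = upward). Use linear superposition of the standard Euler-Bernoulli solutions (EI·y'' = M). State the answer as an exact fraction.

y(16/3) = -250048/3796875 m

Load 1 — uniform load w=11 kN/m over full span:
  y_1 = -wx²(L-x)²/(24EI) = -11·(16/3)²·(8-(16/3))²/(24·1000) = -2816/30375 m
Load 2 — applied couple M₀=4 kN·m at a=16/5 m (b=L-a=24/5):
  y_2 = (R_Ax³/6 - M_Ax²/2 - M₀(x-a)²/2)/EI  [x>a] with R_A=18/25, M_A=12/25 = ((18/25)·(16/3)³/6 - (12/25)·(16/3)²/2 - 4·((16/3)-(16/5))²/2)/1000 = 64/28125 m
Load 3 — point force P=-12 kN at a=24/5 m (b=L-a=16/5):
  y_3 = -Pa²(L-x)²(3bL-(3b+a)(L-x))/(6L³EI)  [x>a] = -(-12)·(24/5)²·(8-(16/3))²·(3·(16/5)·8-(3·(16/5)+(24/5))·(8-(16/3)))/(6·8³·1000) = 384/15625 m
Superposition: y = Σ y_i = -250048/3796875 m ≈ -0.065856 m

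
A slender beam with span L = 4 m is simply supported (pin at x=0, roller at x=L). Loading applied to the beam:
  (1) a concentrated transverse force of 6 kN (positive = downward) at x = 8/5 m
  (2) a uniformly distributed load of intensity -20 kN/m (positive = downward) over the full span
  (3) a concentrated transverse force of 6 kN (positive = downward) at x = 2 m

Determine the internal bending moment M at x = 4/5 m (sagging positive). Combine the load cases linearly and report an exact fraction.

M(4/5) = -508/25 kN·m

Load 1 — point force P=6 kN at a=8/5 m (b=L-a=12/5):
  M_1 = Pbx/L  [x≤a] = 6·(12/5)·(4/5)/4 = 72/25 kN·m
Load 2 — uniform load w=-20 kN/m over full span:
  M_2 = wx(L-x)/2 = (-20)·(4/5)·(4-(4/5))/2 = -128/5 kN·m
Load 3 — point force P=6 kN at a=2 m (b=L-a=2):
  M_3 = Pbx/L  [x≤a] = 6·2·(4/5)/4 = 12/5 kN·m
Superposition: M = Σ M_i = -508/25 kN·m ≈ -20.320000 kN·m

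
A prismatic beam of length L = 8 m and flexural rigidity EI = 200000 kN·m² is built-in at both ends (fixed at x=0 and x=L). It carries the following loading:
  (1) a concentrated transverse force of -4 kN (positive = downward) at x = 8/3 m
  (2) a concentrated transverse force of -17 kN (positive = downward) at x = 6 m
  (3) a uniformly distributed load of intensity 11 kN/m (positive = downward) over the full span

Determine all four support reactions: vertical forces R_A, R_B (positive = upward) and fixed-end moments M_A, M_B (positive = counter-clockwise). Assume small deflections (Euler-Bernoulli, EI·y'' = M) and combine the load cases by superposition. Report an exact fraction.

R_A = 33161/864 kN, M_A = 10271/216 kN·m, R_B = 24727/864 kN, M_B = -8029/216 kN·m

Load 1 — point force P=-4 kN at a=8/3 m (b=L-a=16/3):
  R_A = Pb²(3a+b)/L³ = (-4)·(16/3)²·(3·(8/3)+(16/3))/8³ = -80/27 kN
  M_A = Pab²/L² = (-4)·(8/3)·(16/3)²/8² = -128/27 kN·m
  R_B = Pa²(a+3b)/L³ = (-4)·(8/3)²·((8/3)+3·(16/3))/8³ = -28/27 kN
  M_B = -Pa²b/L² = -(-4)·(8/3)²·(16/3)/8² = 64/27 kN·m
Load 2 — point force P=-17 kN at a=6 m (b=L-a=2):
  R_A = Pb²(3a+b)/L³ = (-17)·2²·(3·6+2)/8³ = -85/32 kN
  M_A = Pab²/L² = (-17)·6·2²/8² = -51/8 kN·m
  R_B = Pa²(a+3b)/L³ = (-17)·6²·(6+3·2)/8³ = -459/32 kN
  M_B = -Pa²b/L² = -(-17)·6²·2/8² = 153/8 kN·m
Load 3 — uniform load w=11 kN/m over full span:
  R_A = wL/2 = 11·8/2 = 44 kN
  M_A = wL²/12 = 11·8²/12 = 176/3 kN·m
  R_B = wL/2 = 11·8/2 = 44 kN
  M_B = -wL²/12 = -11·8²/12 = -176/3 kN·m
Superposition: R_A = 33161/864 kN, M_A = 10271/216 kN·m, R_B = 24727/864 kN, M_B = -8029/216 kN·m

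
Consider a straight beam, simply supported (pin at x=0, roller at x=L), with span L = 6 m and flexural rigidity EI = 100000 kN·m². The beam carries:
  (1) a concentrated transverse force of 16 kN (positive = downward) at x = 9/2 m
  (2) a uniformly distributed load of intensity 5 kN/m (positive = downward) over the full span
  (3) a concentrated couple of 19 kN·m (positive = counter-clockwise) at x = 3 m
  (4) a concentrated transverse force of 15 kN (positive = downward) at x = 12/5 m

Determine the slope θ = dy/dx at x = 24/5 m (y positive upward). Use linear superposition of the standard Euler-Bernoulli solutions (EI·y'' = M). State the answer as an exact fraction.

θ(24/5) = 1639/2000000 rad

Load 1 — point force P=16 kN at a=9/2 m (b=L-a=3/2):
  θ_1 = -Pa(2L²-6Lx+3x²+a²)/(6LEI)  [x>a] = -16·(9/2)·(2·6²-6·6·(24/5)+3·(24/5)²+(9/2)²)/(6·6·100000) = 1143/5000000 rad
Load 2 — uniform load w=5 kN/m over full span:
  θ_2 = -w(L³-6Lx²+4x³)/(24EI) = -5·(6³-6·6·(24/5)²+4·(24/5)³)/(24·100000) = 891/2500000 rad
Load 3 — applied couple M₀=19 kN·m at a=3 m (b=L-a=3):
  θ_3 = (M₀x²/(2L)-M₀(x-a)+C₁)/EI  [x>a] with C₁=M₀(3b²-L²)/(6L)=-19/4 = (19·(24/5)²/(2·6)-19·((24/5)-3)+(-19/4))/100000 = -247/10000000 rad
Load 4 — point force P=15 kN at a=12/5 m (b=L-a=18/5):
  θ_4 = -Pa(2L²-6Lx+3x²+a²)/(6LEI)  [x>a] = -15·(12/5)·(2·6²-6·6·(24/5)+3·(24/5)²+(12/5)²)/(6·6·100000) = 81/312500 rad
Superposition: θ = Σ θ_i = 1639/2000000 rad ≈ 0.000820 rad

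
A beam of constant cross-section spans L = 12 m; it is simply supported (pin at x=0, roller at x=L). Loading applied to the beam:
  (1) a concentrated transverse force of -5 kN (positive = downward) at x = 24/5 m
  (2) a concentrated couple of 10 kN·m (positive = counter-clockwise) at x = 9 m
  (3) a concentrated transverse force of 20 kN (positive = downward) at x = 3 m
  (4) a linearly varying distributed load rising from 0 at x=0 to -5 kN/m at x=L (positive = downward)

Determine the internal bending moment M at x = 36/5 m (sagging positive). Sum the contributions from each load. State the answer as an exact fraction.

Load 1 — point force P=-5 kN at a=24/5 m (b=L-a=36/5):
  M_1 = Pa(L-x)/L  [x>a] = (-5)·(24/5)·(12-(36/5))/12 = -48/5 kN·m
Load 2 — applied couple M₀=10 kN·m at a=9 m (b=L-a=3):
  M_2 = M₀x/L  [x≤a] = 10·(36/5)/12 = 6 kN·m
Load 3 — point force P=20 kN at a=3 m (b=L-a=9):
  M_3 = Pa(L-x)/L  [x>a] = 20·3·(12-(36/5))/12 = 24 kN·m
Load 4 — triangular load w₀=-5 kN/m (0→w₀ over full span):
  M_4 = w₀Lx/6 - w₀x³/(6L) = (-5)·12·(36/5)/6 - (-5)·(36/5)³/(6·12) = -1152/25 kN·m
Superposition: M = Σ M_i = -642/25 kN·m ≈ -25.680000 kN·m

M(36/5) = -642/25 kN·m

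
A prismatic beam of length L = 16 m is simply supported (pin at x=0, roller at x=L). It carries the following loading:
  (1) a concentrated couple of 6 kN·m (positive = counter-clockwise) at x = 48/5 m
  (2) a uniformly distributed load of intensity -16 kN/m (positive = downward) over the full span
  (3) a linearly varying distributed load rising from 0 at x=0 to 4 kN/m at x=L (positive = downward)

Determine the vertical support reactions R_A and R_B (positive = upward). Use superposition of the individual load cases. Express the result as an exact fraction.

Load 1 — applied couple M₀=6 kN·m at a=48/5 m (b=L-a=32/5):
  R_A = M₀/L = 6/16 = 3/8 kN
  R_B = -M₀/L = -6/16 = -3/8 kN
Load 2 — uniform load w=-16 kN/m over full span:
  R_A = wL/2 = (-16)·16/2 = -128 kN
  R_B = wL/2 = (-16)·16/2 = -128 kN
Load 3 — triangular load w₀=4 kN/m (0→w₀ over full span):
  R_A = w₀L/6 = 4·16/6 = 32/3 kN
  R_B = w₀L/3 = 4·16/3 = 64/3 kN
Superposition: R_A = -2807/24 kN, R_B = -2569/24 kN

R_A = -2807/24 kN, R_B = -2569/24 kN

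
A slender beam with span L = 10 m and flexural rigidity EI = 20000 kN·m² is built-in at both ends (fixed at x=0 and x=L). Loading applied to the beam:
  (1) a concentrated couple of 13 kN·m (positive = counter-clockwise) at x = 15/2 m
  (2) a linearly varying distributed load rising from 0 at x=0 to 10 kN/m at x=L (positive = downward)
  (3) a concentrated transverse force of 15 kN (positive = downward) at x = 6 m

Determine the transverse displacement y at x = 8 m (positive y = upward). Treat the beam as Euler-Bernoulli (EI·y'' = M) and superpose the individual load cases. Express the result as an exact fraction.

y(8) = -58079/12000000 m

Load 1 — applied couple M₀=13 kN·m at a=15/2 m (b=L-a=5/2):
  y_1 = (R_Ax³/6 - M_Ax²/2 - M₀(x-a)²/2)/EI  [x>a] with R_A=117/80, M_A=65/16 = ((117/80)·8³/6 - (65/16)·8²/2 - 13·(8-(15/2))²/2)/20000 = -273/800000 m
Load 2 — triangular load w₀=10 kN/m (0→w₀ over full span):
  y_2 = -w₀x²(L-x)²(x+2L)/(120LEI) = -10·8²·(10-8)²·(8+2·10)/(120·10·20000) = -28/9375 m
Load 3 — point force P=15 kN at a=6 m (b=L-a=4):
  y_3 = -Pa²(L-x)²(3bL-(3b+a)(L-x))/(6L³EI)  [x>a] = -15·6²·(10-8)²·(3·4·10-(3·4+6)·(10-8))/(6·10³·20000) = -189/125000 m
Superposition: y = Σ y_i = -58079/12000000 m ≈ -0.004840 m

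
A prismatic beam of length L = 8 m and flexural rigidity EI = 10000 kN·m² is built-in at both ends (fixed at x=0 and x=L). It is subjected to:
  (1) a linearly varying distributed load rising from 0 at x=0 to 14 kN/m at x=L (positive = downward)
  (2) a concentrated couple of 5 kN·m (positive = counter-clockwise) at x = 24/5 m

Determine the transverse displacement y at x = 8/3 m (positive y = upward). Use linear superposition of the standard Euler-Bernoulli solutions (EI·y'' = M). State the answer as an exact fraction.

y(8/3) = -13192/2278125 m

Load 1 — triangular load w₀=14 kN/m (0→w₀ over full span):
  y_1 = -w₀x²(L-x)²(x+2L)/(120LEI) = -14·(8/3)²·(8-(8/3))²·((8/3)+2·8)/(120·8·10000) = -12544/2278125 m
Load 2 — applied couple M₀=5 kN·m at a=24/5 m (b=L-a=16/5):
  y_2 = (R_Ax³/6 - M_Ax²/2)/EI  [x≤a] with R_A=9/10, M_A=8/5 = ((9/10)·(8/3)³/6 - (8/5)·(8/3)²/2)/10000 = -8/28125 m
Superposition: y = Σ y_i = -13192/2278125 m ≈ -0.005791 m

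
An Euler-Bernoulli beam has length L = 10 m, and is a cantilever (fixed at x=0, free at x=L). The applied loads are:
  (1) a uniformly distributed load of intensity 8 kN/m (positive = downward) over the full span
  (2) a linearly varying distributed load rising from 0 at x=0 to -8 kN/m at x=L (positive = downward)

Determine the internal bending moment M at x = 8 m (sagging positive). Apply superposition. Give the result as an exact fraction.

Load 1 — uniform load w=8 kN/m over full span:
  M_1 = -w(L-x)²/2 = -8·(10-8)²/2 = -16 kN·m
Load 2 — triangular load w₀=-8 kN/m (0→w₀ over full span):
  M_2 = w₀Lx/2 - w₀L²/3 - w₀x³/(6L) = (-8)·10·8/2 - (-8)·10²/3 - (-8)·8³/(6·10) = 224/15 kN·m
Superposition: M = Σ M_i = -16/15 kN·m ≈ -1.066667 kN·m

M(8) = -16/15 kN·m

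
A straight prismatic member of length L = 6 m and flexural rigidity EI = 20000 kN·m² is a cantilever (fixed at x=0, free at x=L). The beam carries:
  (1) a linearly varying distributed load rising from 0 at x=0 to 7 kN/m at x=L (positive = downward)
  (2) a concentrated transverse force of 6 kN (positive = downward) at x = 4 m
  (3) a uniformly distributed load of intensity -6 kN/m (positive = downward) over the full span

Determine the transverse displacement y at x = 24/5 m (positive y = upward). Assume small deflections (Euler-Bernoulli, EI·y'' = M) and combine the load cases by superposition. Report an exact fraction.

y(24/5) = -28546/9765625 m

Load 1 — triangular load w₀=7 kN/m (0→w₀ over full span):
  y_1 = (w₀Lx³/12-w₀L²x²/6-w₀x⁵/(120L))/EI = (7·6·(24/5)³/12-7·6²·(24/5)²/6-7·(24/5)⁵/(120·6))/20000 = -295596/9765625 m
Load 2 — point force P=6 kN at a=4 m (b=L-a=2):
  y_2 = -Pa²(3x-a)/(6EI)  [x>a] = -6·4²·(3·(24/5)-4)/(6·20000) = -26/3125 m
Load 3 — uniform load w=-6 kN/m over full span:
  y_3 = -wx²(x²-4Lx+6L²)/(24EI) = -(-6)·(24/5)²·((24/5)²-4·6·(24/5)+6·6²)/(24·20000) = 13932/390625 m
Superposition: y = Σ y_i = -28546/9765625 m ≈ -0.002923 m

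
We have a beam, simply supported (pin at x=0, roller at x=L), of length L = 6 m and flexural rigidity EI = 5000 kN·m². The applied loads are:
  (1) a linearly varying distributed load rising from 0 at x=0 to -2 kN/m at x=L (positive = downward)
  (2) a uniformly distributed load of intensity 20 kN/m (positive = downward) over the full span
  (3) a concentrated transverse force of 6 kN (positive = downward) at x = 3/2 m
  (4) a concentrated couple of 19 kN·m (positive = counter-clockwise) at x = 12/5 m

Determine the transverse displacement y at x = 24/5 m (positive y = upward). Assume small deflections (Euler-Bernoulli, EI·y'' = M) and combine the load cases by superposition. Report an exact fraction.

y(24/5) = -23582889/625000000 m

Load 1 — triangular load w₀=-2 kN/m (0→w₀ over full span):
  y_1 = -w₀x(7L⁴-10L²x²+3x⁴)/(360LEI) = -(-2)·(24/5)·(7·6⁴-10·6²·(24/5)²+3·(24/5)⁴)/(360·6·5000) = 20574/9765625 m
Load 2 — uniform load w=20 kN/m over full span:
  y_2 = -wx(L³-2Lx²+x³)/(24EI) = -20·(24/5)·(6³-2·6·(24/5)²+(24/5)³)/(24·5000) = -3132/78125 m
Load 3 — point force P=6 kN at a=3/2 m (b=L-a=9/2):
  y_3 = -Pa(L-x)(2Lx-a²-x²)/(6LEI)  [x>a] = -6·(3/2)·(6-(24/5))·(2·6·(24/5)-(3/2)²-(24/5)²)/(6·6·5000) = -9693/5000000 m
Load 4 — applied couple M₀=19 kN·m at a=12/5 m (b=L-a=18/5):
  y_4 = (M₀x³/(6L)-M₀(x-a)²/2+C₁x)/EI  [x>a] with C₁=M₀(3b²-L²)/(6L)=38/25 = (19·(24/5)³/(6·6)-19·((24/5)-(12/5))²/2+(38/25)·(24/5))/5000 = 171/78125 m
Superposition: y = Σ y_i = -23582889/625000000 m ≈ -0.037733 m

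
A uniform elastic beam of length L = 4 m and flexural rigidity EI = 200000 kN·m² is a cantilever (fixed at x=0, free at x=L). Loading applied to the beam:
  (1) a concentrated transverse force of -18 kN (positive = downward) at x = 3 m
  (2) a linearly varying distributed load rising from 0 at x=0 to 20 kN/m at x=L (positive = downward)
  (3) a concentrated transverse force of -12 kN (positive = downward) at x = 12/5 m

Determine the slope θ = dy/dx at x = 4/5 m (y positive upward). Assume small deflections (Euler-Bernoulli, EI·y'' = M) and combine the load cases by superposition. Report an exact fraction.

θ(4/5) = -749/9375000 rad

Load 1 — point force P=-18 kN at a=3 m (b=L-a=1):
  θ_1 = -Px(2a-x)/(2EI)  [x≤a] = -(-18)·(4/5)·(2·3-(4/5))/(2·200000) = 117/625000 rad
Load 2 — triangular load w₀=20 kN/m (0→w₀ over full span):
  θ_2 = (w₀Lx²/4-w₀L²x/3-w₀x⁴/(24L))/EI = (20·4·(4/5)²/4-20·4²·(4/5)/3-20·(4/5)⁴/(24·4))/200000 = -851/2343750 rad
Load 3 — point force P=-12 kN at a=12/5 m (b=L-a=8/5):
  θ_3 = -Px(2a-x)/(2EI)  [x≤a] = -(-12)·(4/5)·(2·(12/5)-(4/5))/(2·200000) = 3/31250 rad
Superposition: θ = Σ θ_i = -749/9375000 rad ≈ -0.000080 rad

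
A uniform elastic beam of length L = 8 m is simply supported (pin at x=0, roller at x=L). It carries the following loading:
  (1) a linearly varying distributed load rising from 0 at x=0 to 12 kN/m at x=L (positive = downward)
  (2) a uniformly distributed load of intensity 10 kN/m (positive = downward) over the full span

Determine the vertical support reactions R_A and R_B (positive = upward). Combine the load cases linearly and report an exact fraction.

Load 1 — triangular load w₀=12 kN/m (0→w₀ over full span):
  R_A = w₀L/6 = 12·8/6 = 16 kN
  R_B = w₀L/3 = 12·8/3 = 32 kN
Load 2 — uniform load w=10 kN/m over full span:
  R_A = wL/2 = 10·8/2 = 40 kN
  R_B = wL/2 = 10·8/2 = 40 kN
Superposition: R_A = 56 kN, R_B = 72 kN

R_A = 56 kN, R_B = 72 kN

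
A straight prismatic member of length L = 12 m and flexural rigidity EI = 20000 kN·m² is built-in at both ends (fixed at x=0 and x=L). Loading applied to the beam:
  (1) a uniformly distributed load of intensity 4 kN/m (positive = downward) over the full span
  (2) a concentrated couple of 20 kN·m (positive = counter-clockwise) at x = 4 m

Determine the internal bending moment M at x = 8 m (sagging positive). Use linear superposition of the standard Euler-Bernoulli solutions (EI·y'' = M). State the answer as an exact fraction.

Load 1 — uniform load w=4 kN/m over full span:
  M_1 = wLx/2 - wL²/12 - wx²/2 = 4·12·8/2 - 4·12²/12 - 4·8²/2 = 16 kN·m
Load 2 — applied couple M₀=20 kN·m at a=4 m (b=L-a=8):
  M_2 = R_Ax - M_A - M₀  [x>a] with R_A=20/9, M_A=0 = (20/9)·8 - 0 - 20 = -20/9 kN·m
Superposition: M = Σ M_i = 124/9 kN·m ≈ 13.777778 kN·m

M(8) = 124/9 kN·m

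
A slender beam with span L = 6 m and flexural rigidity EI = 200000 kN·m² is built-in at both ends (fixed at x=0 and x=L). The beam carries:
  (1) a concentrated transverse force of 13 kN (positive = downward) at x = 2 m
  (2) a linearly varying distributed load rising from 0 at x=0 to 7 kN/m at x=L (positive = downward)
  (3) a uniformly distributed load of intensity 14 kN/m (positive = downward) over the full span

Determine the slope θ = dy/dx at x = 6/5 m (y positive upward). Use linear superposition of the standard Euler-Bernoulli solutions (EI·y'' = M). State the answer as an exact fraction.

Load 1 — point force P=13 kN at a=2 m (b=L-a=4):
  θ_1 = -Pb²x(2aL-(3a+b)x)/(2L³EI)  [x≤a] = -13·4²·(6/5)·(2·2·6-(3·2+4)·(6/5))/(2·6³·200000) = -13/375000 rad
Load 2 — triangular load w₀=7 kN/m (0→w₀ over full span):
  θ_2 = -w₀(2x(L-x)(L-2x)(x+2L)+x²(L-x)²)/(120LEI) = -7·(2·(6/5)·(6-(6/5))·(6-2·(6/5))·((6/5)+2·6)+(6/5)²·(6-(6/5))²)/(120·6·200000) = -441/15625000 rad
Load 3 — uniform load w=14 kN/m over full span:
  θ_3 = -wx(L-x)(L-2x)/(12EI) = -14·(6/5)·(6-(6/5))·(6-2·(6/5))/(12·200000) = -189/1562500 rad
Superposition: θ = Σ θ_i = -4309/23437500 rad ≈ -0.000184 rad

θ(6/5) = -4309/23437500 rad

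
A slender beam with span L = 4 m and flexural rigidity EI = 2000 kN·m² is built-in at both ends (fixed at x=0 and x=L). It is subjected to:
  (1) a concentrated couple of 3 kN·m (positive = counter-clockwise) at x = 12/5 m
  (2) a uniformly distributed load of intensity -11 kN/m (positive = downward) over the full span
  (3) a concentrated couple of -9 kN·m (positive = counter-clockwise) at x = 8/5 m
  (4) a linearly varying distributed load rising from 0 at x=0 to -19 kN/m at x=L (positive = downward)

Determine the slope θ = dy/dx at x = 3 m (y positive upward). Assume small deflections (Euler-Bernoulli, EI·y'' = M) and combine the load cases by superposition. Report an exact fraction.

Load 1 — applied couple M₀=3 kN·m at a=12/5 m (b=L-a=8/5):
  θ_1 = (R_Ax²/2 - M_Ax - M₀(x-a))/EI  [x>a] with R_A=27/25, M_A=24/25 = ((27/25)·3²/2 - (24/25)·3 - 3·(3-(12/5)))/2000 = 9/100000 rad
Load 2 — uniform load w=-11 kN/m over full span:
  θ_2 = -wx(L-x)(L-2x)/(12EI) = -(-11)·3·(4-3)·(4-2·3)/(12·2000) = -11/4000 rad
Load 3 — applied couple M₀=-9 kN·m at a=8/5 m (b=L-a=12/5):
  θ_3 = (R_Ax²/2 - M_Ax - M₀(x-a))/EI  [x>a] with R_A=-81/25, M_A=-27/25 = ((-81/25)·3²/2 - (-27/25)·3 - (-9)·(3-(8/5)))/2000 = 63/100000 rad
Load 4 — triangular load w₀=-19 kN/m (0→w₀ over full span):
  θ_4 = -w₀(2x(L-x)(L-2x)(x+2L)+x²(L-x)²)/(120LEI) = -(-19)·(2·3·(4-3)·(4-2·3)·(3+2·4)+3²·(4-3)²)/(120·4·2000) = -779/320000 rad
Superposition: θ = Σ θ_i = -7143/1600000 rad ≈ -0.004464 rad

θ(3) = -7143/1600000 rad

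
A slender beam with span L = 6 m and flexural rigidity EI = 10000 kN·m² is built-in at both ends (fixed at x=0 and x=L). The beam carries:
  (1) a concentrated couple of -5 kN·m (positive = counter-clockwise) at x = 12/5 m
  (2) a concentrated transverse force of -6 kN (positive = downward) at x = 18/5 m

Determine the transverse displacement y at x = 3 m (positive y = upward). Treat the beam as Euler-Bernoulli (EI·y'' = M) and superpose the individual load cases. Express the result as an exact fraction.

Load 1 — applied couple M₀=-5 kN·m at a=12/5 m (b=L-a=18/5):
  y_1 = (R_Ax³/6 - M_Ax²/2 - M₀(x-a)²/2)/EI  [x>a] with R_A=-6/5, M_A=-3/5 = ((-6/5)·3³/6 - (-3/5)·3²/2 - (-5)·(3-(12/5))²/2)/10000 = -9/50000 m
Load 2 — point force P=-6 kN at a=18/5 m (b=L-a=12/5):
  y_2 = -Pb²x²(3aL-(3a+b)x)/(6L³EI)  [x≤a] = -(-6)·(12/5)²·3²·(3·(18/5)·6-(3·(18/5)+(12/5))·3)/(6·6³·10000) = 189/312500 m
Superposition: y = Σ y_i = 531/1250000 m ≈ 0.000425 m

y(3) = 531/1250000 m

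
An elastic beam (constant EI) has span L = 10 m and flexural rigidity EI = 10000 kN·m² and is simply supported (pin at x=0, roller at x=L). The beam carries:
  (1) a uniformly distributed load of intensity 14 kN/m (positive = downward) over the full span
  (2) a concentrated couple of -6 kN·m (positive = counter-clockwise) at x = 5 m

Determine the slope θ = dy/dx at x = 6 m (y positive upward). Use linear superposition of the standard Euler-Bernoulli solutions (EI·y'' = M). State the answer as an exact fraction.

Load 1 — uniform load w=14 kN/m over full span:
  θ_1 = -w(L³-6Lx²+4x³)/(24EI) = -14·(10³-6·10·6²+4·6³)/(24·10000) = 259/15000 rad
Load 2 — applied couple M₀=-6 kN·m at a=5 m (b=L-a=5):
  θ_2 = (M₀x²/(2L)-M₀(x-a)+C₁)/EI  [x>a] with C₁=M₀(3b²-L²)/(6L)=5/2 = ((-6)·6²/(2·10)-(-6)·(6-5)+(5/2))/10000 = -23/100000 rad
Superposition: θ = Σ θ_i = 5111/300000 rad ≈ 0.017037 rad

θ(6) = 5111/300000 rad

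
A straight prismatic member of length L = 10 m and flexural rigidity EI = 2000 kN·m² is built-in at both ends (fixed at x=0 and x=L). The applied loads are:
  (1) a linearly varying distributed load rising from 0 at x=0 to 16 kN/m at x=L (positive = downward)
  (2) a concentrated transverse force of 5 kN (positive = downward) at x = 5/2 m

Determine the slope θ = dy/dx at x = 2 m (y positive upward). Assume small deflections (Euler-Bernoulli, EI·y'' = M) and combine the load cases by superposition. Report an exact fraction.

Load 1 — triangular load w₀=16 kN/m (0→w₀ over full span):
  θ_1 = -w₀(2x(L-x)(L-2x)(x+2L)+x²(L-x)²)/(120LEI) = -16·(2·2·(10-2)·(10-2·2)·(2+2·10)+2²·(10-2)²)/(120·10·2000) = -56/1875 rad
Load 2 — point force P=5 kN at a=5/2 m (b=L-a=15/2):
  θ_2 = -Pb²x(2aL-(3a+b)x)/(2L³EI)  [x≤a] = -5·(15/2)²·2·(2·(5/2)·10-(3·(5/2)+(15/2))·2)/(2·10³·2000) = -9/3200 rad
Superposition: θ = Σ θ_i = -7843/240000 rad ≈ -0.032679 rad

θ(2) = -7843/240000 rad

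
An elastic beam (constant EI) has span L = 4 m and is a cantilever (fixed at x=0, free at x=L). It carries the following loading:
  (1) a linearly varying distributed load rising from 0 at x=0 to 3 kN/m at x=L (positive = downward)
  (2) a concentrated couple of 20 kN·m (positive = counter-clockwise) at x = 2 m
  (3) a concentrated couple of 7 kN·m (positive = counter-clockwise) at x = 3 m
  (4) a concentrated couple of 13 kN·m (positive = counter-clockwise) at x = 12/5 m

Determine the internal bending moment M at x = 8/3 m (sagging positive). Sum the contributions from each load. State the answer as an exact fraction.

Load 1 — triangular load w₀=3 kN/m (0→w₀ over full span):
  M_1 = w₀Lx/2 - w₀L²/3 - w₀x³/(6L) = 3·4·(8/3)/2 - 3·4²/3 - 3·(8/3)³/(6·4) = -64/27 kN·m
Load 2 — applied couple M₀=20 kN·m at a=2 m (b=L-a=2):
  M_2 = 0  [x>a] = 0 kN·m
Load 3 — applied couple M₀=7 kN·m at a=3 m (b=L-a=1):
  M_3 = M₀  [x≤a] = 7 = 7 kN·m
Load 4 — applied couple M₀=13 kN·m at a=12/5 m (b=L-a=8/5):
  M_4 = 0  [x>a] = 0 kN·m
Superposition: M = Σ M_i = 125/27 kN·m ≈ 4.629630 kN·m

M(8/3) = 125/27 kN·m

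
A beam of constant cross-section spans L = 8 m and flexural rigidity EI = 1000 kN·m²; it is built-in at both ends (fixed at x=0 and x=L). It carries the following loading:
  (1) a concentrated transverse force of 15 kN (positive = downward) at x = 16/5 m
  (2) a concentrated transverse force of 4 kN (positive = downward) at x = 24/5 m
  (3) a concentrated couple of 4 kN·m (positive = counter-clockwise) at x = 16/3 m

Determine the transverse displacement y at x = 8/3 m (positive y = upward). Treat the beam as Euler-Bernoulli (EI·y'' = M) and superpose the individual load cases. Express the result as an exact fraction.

Load 1 — point force P=15 kN at a=16/5 m (b=L-a=24/5):
  y_1 = -Pb²x²(3aL-(3a+b)x)/(6L³EI)  [x≤a] = -15·(24/5)²·(8/3)²·(3·(16/5)·8-(3·(16/5)+(24/5))·(8/3))/(6·8³·1000) = -96/3125 m
Load 2 — point force P=4 kN at a=24/5 m (b=L-a=16/5):
  y_2 = -Pb²x²(3aL-(3a+b)x)/(6L³EI)  [x≤a] = -4·(16/5)²·(8/3)²·(3·(24/5)·8-(3·(24/5)+(16/5))·(8/3))/(6·8³·1000) = -8192/1265625 m
Load 3 — applied couple M₀=4 kN·m at a=16/3 m (b=L-a=8/3):
  y_3 = (R_Ax³/6 - M_Ax²/2)/EI  [x≤a] with R_A=2/3, M_A=4/3 = ((2/3)·(8/3)³/6 - (4/3)·(8/3)²/2)/1000 = -16/6075 m
Superposition: y = Σ y_i = -151216/3796875 m ≈ -0.039826 m

y(8/3) = -151216/3796875 m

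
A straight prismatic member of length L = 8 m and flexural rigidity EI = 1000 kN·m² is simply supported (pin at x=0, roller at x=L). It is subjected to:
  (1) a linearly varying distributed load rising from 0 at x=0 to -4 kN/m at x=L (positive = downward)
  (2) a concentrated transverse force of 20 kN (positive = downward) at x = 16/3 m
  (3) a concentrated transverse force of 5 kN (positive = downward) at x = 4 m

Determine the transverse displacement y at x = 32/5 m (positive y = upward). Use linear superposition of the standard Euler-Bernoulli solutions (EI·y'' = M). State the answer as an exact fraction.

y(32/5) = -12818612/158203125 m

Load 1 — triangular load w₀=-4 kN/m (0→w₀ over full span):
  y_1 = -w₀x(7L⁴-10L²x²+3x⁴)/(360LEI) = -(-4)·(32/5)·(7·8⁴-10·8²·(32/5)²+3·(32/5)⁴)/(360·8·1000) = 130048/1953125 m
Load 2 — point force P=20 kN at a=16/3 m (b=L-a=8/3):
  y_2 = -Pa(L-x)(2Lx-a²-x²)/(6LEI)  [x>a] = -20·(16/3)·(8-(32/5))·(2·8·(32/5)-(16/3)²-(32/5)²)/(6·8·1000) = -29696/253125 m
Load 3 — point force P=5 kN at a=4 m (b=L-a=4):
  y_3 = -Pa(L-x)(2Lx-a²-x²)/(6LEI)  [x>a] = -5·4·(8-(32/5))·(2·8·(32/5)-4²-(32/5)²)/(6·8·1000) = -284/9375 m
Superposition: y = Σ y_i = -12818612/158203125 m ≈ -0.081026 m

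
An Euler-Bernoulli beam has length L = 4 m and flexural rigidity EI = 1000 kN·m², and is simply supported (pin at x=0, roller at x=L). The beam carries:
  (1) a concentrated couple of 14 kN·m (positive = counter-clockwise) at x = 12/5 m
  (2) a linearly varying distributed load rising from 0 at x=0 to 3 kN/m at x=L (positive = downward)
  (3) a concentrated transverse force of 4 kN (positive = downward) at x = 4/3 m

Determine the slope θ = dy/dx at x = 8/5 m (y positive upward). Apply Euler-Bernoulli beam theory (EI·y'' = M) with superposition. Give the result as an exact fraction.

Load 1 — applied couple M₀=14 kN·m at a=12/5 m (b=L-a=8/5):
  θ_1 = (M₀x²/(2L)+C₁)/EI  [x≤a] with C₁=M₀(3b²-L²)/(6L)=-364/75 = (14·(8/5)²/(2·4)+(-364/75))/1000 = -7/18750 rad
Load 2 — triangular load w₀=3 kN/m (0→w₀ over full span):
  θ_2 = -w₀(7L⁴-30L²x²+15x⁴)/(360LEI) = -3·(7·4⁴-30·4²·(8/5)²+15·(8/5)⁴)/(360·4·1000) = -323/234375 rad
Load 3 — point force P=4 kN at a=4/3 m (b=L-a=8/3):
  θ_3 = -Pa(2L²-6Lx+3x²+a²)/(6LEI)  [x>a] = -4·(4/3)·(2·4²-6·4·(8/5)+3·(8/5)²+(4/3)²)/(6·4·1000) = -172/253125 rad
Superposition: θ = Σ θ_i = -30767/12656250 rad ≈ -0.002431 rad

θ(8/5) = -30767/12656250 rad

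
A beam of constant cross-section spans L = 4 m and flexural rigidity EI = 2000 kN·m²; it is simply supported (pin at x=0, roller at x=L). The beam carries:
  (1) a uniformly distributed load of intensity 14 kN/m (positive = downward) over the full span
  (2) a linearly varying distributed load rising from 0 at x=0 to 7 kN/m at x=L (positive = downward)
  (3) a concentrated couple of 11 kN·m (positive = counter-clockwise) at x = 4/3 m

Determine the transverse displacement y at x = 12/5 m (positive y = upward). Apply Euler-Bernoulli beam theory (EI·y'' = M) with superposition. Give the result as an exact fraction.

y(12/5) = -437806/17578125 m

Load 1 — uniform load w=14 kN/m over full span:
  y_1 = -wx(L³-2Lx²+x³)/(24EI) = -14·(12/5)·(4³-2·4·(12/5)²+(12/5)³)/(24·2000) = -1736/78125 m
Load 2 — triangular load w₀=7 kN/m (0→w₀ over full span):
  y_2 = -w₀x(7L⁴-10L²x²+3x⁴)/(360LEI) = -7·(12/5)·(7·4⁴-10·4²·(12/5)²+3·(12/5)⁴)/(360·4·2000) = -33152/5859375 m
Load 3 — applied couple M₀=11 kN·m at a=4/3 m (b=L-a=8/3):
  y_3 = (M₀x³/(6L)-M₀(x-a)²/2+C₁x)/EI  [x>a] with C₁=M₀(3b²-L²)/(6L)=22/9 = (11·(12/5)³/(6·4)-11·((12/5)-(4/3))²/2+(22/9)·(12/5))/2000 = 418/140625 m
Superposition: y = Σ y_i = -437806/17578125 m ≈ -0.024906 m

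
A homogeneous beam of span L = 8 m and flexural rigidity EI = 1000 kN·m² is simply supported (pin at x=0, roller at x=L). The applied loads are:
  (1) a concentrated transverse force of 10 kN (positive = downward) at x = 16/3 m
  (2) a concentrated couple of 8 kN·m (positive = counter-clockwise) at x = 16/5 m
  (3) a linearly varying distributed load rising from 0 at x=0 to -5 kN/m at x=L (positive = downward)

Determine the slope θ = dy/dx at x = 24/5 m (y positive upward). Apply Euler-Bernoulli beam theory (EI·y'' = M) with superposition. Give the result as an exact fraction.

Load 1 — point force P=10 kN at a=16/3 m (b=L-a=8/3):
  θ_1 = -Pb(L²-b²-3x²)/(6LEI)  [x≤a] = -10·(8/3)·(8²-(8/3)²-3·(24/5)²)/(6·8·1000) = 344/50625 rad
Load 2 — applied couple M₀=8 kN·m at a=16/5 m (b=L-a=24/5):
  θ_2 = (M₀x²/(2L)-M₀(x-a)+C₁)/EI  [x>a] with C₁=M₀(3b²-L²)/(6L)=64/75 = (8·(24/5)²/(2·8)-8·((24/5)-(16/5))+(64/75))/1000 = -4/9375 rad
Load 3 — triangular load w₀=-5 kN/m (0→w₀ over full span):
  θ_3 = -w₀(7L⁴-30L²x²+15x⁴)/(360LEI) = -(-5)·(7·8⁴-30·8²·(24/5)²+15·(24/5)⁴)/(360·8·1000) = -1856/140625 rad
Superposition: θ = Σ θ_i = -8644/1265625 rad ≈ -0.006830 rad

θ(24/5) = -8644/1265625 rad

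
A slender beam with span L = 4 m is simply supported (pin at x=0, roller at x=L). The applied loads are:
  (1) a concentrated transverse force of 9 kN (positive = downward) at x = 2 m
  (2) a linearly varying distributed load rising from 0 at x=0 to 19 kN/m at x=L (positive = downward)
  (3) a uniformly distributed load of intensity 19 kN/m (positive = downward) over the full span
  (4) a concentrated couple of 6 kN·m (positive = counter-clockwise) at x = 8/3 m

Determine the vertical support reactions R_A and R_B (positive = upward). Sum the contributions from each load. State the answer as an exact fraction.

Load 1 — point force P=9 kN at a=2 m (b=L-a=2):
  R_A = Pb/L = 9·2/4 = 9/2 kN
  R_B = Pa/L = 9·2/4 = 9/2 kN
Load 2 — triangular load w₀=19 kN/m (0→w₀ over full span):
  R_A = w₀L/6 = 19·4/6 = 38/3 kN
  R_B = w₀L/3 = 19·4/3 = 76/3 kN
Load 3 — uniform load w=19 kN/m over full span:
  R_A = wL/2 = 19·4/2 = 38 kN
  R_B = wL/2 = 19·4/2 = 38 kN
Load 4 — applied couple M₀=6 kN·m at a=8/3 m (b=L-a=4/3):
  R_A = M₀/L = 6/4 = 3/2 kN
  R_B = -M₀/L = -6/4 = -3/2 kN
Superposition: R_A = 170/3 kN, R_B = 199/3 kN

R_A = 170/3 kN, R_B = 199/3 kN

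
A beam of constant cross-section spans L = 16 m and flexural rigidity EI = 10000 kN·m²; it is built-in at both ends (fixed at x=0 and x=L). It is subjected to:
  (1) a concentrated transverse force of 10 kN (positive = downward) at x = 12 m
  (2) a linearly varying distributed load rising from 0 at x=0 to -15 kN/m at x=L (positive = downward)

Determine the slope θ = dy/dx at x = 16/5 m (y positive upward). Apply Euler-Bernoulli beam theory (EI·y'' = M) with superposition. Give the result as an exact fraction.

Load 1 — point force P=10 kN at a=12 m (b=L-a=4):
  θ_1 = -Pb²x(2aL-(3a+b)x)/(2L³EI)  [x≤a] = -10·4²·(16/5)·(2·12·16-(3·12+4)·(16/5))/(2·16³·10000) = -1/625 rad
Load 2 — triangular load w₀=-15 kN/m (0→w₀ over full span):
  θ_2 = -w₀(2x(L-x)(L-2x)(x+2L)+x²(L-x)²)/(120LEI) = -(-15)·(2·(16/5)·(16-(16/5))·(16-2·(16/5))·((16/5)+2·16)+(16/5)²·(16-(16/5))²)/(120·16·10000) = 1792/78125 rad
Superposition: θ = Σ θ_i = 1667/78125 rad ≈ 0.021338 rad

θ(16/5) = 1667/78125 rad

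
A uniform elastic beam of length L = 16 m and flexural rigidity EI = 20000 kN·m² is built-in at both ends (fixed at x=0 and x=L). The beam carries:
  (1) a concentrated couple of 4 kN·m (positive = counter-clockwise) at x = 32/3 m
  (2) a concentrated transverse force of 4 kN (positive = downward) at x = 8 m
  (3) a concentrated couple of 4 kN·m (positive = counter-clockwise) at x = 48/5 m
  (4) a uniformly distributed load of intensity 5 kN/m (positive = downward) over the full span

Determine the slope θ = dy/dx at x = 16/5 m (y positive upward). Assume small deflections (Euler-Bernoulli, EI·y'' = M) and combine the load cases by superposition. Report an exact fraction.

θ(16/5) = -3594/390625 rad

Load 1 — applied couple M₀=4 kN·m at a=32/3 m (b=L-a=16/3):
  θ_1 = (R_Ax²/2 - M_Ax)/EI  [x≤a] with R_A=1/3, M_A=4/3 = ((1/3)·(16/5)²/2 - (4/3)·(16/5))/20000 = -2/15625 rad
Load 2 — point force P=4 kN at a=8 m (b=L-a=8):
  θ_2 = -Pb²x(2aL-(3a+b)x)/(2L³EI)  [x≤a] = -4·8²·(16/5)·(2·8·16-(3·8+8)·(16/5))/(2·16³·20000) = -12/15625 rad
Load 3 — applied couple M₀=4 kN·m at a=48/5 m (b=L-a=32/5):
  θ_3 = (R_Ax²/2 - M_Ax)/EI  [x≤a] with R_A=9/25, M_A=32/25 = ((9/25)·(16/5)²/2 - (32/25)·(16/5))/20000 = -44/390625 rad
Load 4 — uniform load w=5 kN/m over full span:
  θ_4 = -wx(L-x)(L-2x)/(12EI) = -5·(16/5)·(16-(16/5))·(16-2·(16/5))/(12·20000) = -128/15625 rad
Superposition: θ = Σ θ_i = -3594/390625 rad ≈ -0.009201 rad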